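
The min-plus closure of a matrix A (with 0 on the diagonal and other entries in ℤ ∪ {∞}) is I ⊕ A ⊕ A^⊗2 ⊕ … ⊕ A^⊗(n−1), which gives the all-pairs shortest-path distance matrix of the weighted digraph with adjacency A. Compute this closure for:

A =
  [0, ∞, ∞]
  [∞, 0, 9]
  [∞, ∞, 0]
Closure =
  [0, ∞, ∞]
  [∞, 0, 9]
  [∞, ∞, 0]

This is the Floyd-Warshall all-pairs shortest-path computation. For each intermediate vertex k = 0, 1, …, 2, update dist[i][j] ← min(dist[i][j], dist[i][k] + dist[k][j]). The final matrix gives, for each (i, j), the minimum total weight of any directed path from i to j (possibly empty when i = j).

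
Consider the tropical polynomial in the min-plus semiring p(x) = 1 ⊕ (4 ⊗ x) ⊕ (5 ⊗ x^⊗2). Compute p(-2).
p(-2) = 1

A tropical monomial a ⊗ x^⊗i evaluates to a + i · x. Evaluating each term at x = -2:
  Term 0 contributes 1 + 0 · -2 = 1
  Term 1 contributes 4 + 1 · -2 = 2
  Term 2 contributes 5 + 2 · -2 = 1
p(-2) = ⊕ of these = min[1, 2, 1] = 1.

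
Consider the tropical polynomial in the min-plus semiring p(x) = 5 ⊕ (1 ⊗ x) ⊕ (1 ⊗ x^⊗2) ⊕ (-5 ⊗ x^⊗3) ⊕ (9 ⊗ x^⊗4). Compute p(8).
p(8) = 5

A tropical monomial a ⊗ x^⊗i evaluates to a + i · x. Evaluating each term at x = 8:
  Term 0 contributes 5 + 0 · 8 = 5
  Term 1 contributes 1 + 1 · 8 = 9
  Term 2 contributes 1 + 2 · 8 = 17
  Term 3 contributes -5 + 3 · 8 = 19
  Term 4 contributes 9 + 4 · 8 = 41
p(8) = ⊕ of these = min[5, 9, 17, 19, 41] = 5.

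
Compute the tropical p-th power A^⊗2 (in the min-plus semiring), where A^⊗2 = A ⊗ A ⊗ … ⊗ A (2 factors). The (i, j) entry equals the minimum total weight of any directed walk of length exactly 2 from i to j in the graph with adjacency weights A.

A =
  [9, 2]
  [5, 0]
A^⊗2 =
  [7, 2]
  [5, 0]

Each entry (A^⊗2)_ij equals the minimum over all length-2 walks i = v_0 → v_1 → … → v_2 = j of Σ_t A[v_t][v_{t+1}]. For example, for (i, j) = (0, 1) we minimise over 2 possible intermediate vertex sequences; the minimum is 2, attained along the walk 0 → 1 → 1.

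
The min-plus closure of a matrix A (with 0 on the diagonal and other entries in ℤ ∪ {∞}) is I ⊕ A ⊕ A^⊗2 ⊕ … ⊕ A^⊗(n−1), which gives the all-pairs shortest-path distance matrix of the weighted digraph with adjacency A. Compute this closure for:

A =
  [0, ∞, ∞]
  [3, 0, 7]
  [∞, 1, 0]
Closure =
  [0, ∞, ∞]
  [3, 0, 7]
  [4, 1, 0]

This is the Floyd-Warshall all-pairs shortest-path computation. For each intermediate vertex k = 0, 1, …, 2, update dist[i][j] ← min(dist[i][j], dist[i][k] + dist[k][j]). The final matrix gives, for each (i, j), the minimum total weight of any directed path from i to j (possibly empty when i = j).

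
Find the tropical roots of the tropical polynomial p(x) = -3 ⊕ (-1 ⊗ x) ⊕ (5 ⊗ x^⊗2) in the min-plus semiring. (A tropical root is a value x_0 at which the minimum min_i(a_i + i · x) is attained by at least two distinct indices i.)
Roots: {-6, -2}

Each tropical root is a break point of the lower envelope of the lines y = a_i + i · x (there are 3 lines, with slopes 0, 1, ..., 2). Only the lines that attain the minimum somewhere contribute to roots; other lines are dominated. Here the surviving (envelope) indices are i = 2, i = 1, i = 0.
Intersections between consecutive envelope lines give the roots: for adjacent envelope indices i < j the intersection is x = (a_i − a_j) / (j − i). Reading off the sorted break points: {-6, -2}.
Verification: at each break x_0, at least two indices attain the minimum of min_i(a_i + i · x_0).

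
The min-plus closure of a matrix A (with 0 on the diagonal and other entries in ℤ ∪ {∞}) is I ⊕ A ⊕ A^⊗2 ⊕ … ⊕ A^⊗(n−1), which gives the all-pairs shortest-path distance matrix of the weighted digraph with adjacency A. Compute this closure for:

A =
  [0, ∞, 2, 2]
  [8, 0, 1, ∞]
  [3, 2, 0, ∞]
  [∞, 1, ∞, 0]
Closure =
  [0, 3, 2, 2]
  [4, 0, 1, 6]
  [3, 2, 0, 5]
  [5, 1, 2, 0]

This is the Floyd-Warshall all-pairs shortest-path computation. For each intermediate vertex k = 0, 1, …, 3, update dist[i][j] ← min(dist[i][j], dist[i][k] + dist[k][j]). The final matrix gives, for each (i, j), the minimum total weight of any directed path from i to j (possibly empty when i = j).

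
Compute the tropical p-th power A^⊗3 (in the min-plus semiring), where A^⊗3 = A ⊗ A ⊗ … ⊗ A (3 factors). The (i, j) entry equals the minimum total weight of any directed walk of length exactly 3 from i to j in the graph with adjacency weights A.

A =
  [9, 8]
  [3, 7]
A^⊗3 =
  [18, 19]
  [14, 18]

Each entry (A^⊗3)_ij equals the minimum over all length-3 walks i = v_0 → v_1 → … → v_3 = j of Σ_t A[v_t][v_{t+1}]. For example, for (i, j) = (0, 1) we minimise over 4 possible intermediate vertex sequences; the minimum is 19, attained along the walk 0 → 1 → 0 → 1.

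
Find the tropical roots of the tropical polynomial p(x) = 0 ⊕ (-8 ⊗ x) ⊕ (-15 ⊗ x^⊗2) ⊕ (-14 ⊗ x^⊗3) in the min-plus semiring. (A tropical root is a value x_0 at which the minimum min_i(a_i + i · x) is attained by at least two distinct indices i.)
Roots: {-1, 7, 8}

Each tropical root is a break point of the lower envelope of the lines y = a_i + i · x (there are 4 lines, with slopes 0, 1, ..., 3). Only the lines that attain the minimum somewhere contribute to roots; other lines are dominated. Here the surviving (envelope) indices are i = 3, i = 2, i = 1, i = 0.
Intersections between consecutive envelope lines give the roots: for adjacent envelope indices i < j the intersection is x = (a_i − a_j) / (j − i). Reading off the sorted break points: {-1, 7, 8}.
Verification: at each break x_0, at least two indices attain the minimum of min_i(a_i + i · x_0).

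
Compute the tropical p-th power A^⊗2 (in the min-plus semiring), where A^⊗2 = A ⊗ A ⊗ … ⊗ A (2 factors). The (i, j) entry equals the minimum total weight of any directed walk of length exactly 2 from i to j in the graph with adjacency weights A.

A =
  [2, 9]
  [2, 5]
A^⊗2 =
  [4, 11]
  [4, 10]

Each entry (A^⊗2)_ij equals the minimum over all length-2 walks i = v_0 → v_1 → … → v_2 = j of Σ_t A[v_t][v_{t+1}]. For example, for (i, j) = (0, 1) we minimise over 2 possible intermediate vertex sequences; the minimum is 11, attained along the walk 0 → 0 → 1.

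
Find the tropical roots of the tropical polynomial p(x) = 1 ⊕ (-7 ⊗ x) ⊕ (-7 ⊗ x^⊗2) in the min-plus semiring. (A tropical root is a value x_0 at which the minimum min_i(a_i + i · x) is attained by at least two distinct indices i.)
Roots: {0, 8}

Each tropical root is a break point of the lower envelope of the lines y = a_i + i · x (there are 3 lines, with slopes 0, 1, ..., 2). Only the lines that attain the minimum somewhere contribute to roots; other lines are dominated. Here the surviving (envelope) indices are i = 2, i = 1, i = 0.
Intersections between consecutive envelope lines give the roots: for adjacent envelope indices i < j the intersection is x = (a_i − a_j) / (j − i). Reading off the sorted break points: {0, 8}.
Verification: at each break x_0, at least two indices attain the minimum of min_i(a_i + i · x_0).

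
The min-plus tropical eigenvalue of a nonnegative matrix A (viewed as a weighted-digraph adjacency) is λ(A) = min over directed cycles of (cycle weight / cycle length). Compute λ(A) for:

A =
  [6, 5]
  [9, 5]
λ(A) = 5

Enumerate directed cycles and compute their means (weight / length). Sample:
  cycle 0 → 0: weight = 6, length = 1, mean = 6/1 ≈ 6.000
  cycle 1 → 1: weight = 5, length = 1, mean = 5/1 ≈ 5.000
  cycle 0 → 1 → 0: weight = 14, length = 2, mean = 14/2 ≈ 7.000
  cycle 1 → 0 → 1: weight = 14, length = 2, mean = 14/2 ≈ 7.000
Minimum mean = 5.000, attained e.g. along the cycle 1 → 1 with weight 5 and length 1. So λ(A) = 5/1 = 5.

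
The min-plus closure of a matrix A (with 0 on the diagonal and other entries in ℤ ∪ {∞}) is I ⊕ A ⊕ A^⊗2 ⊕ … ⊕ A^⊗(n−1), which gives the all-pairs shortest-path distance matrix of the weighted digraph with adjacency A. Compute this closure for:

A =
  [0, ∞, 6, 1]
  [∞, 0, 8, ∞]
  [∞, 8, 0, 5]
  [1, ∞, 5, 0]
Closure =
  [0, 14, 6, 1]
  [14, 0, 8, 13]
  [6, 8, 0, 5]
  [1, 13, 5, 0]

This is the Floyd-Warshall all-pairs shortest-path computation. For each intermediate vertex k = 0, 1, …, 3, update dist[i][j] ← min(dist[i][j], dist[i][k] + dist[k][j]). The final matrix gives, for each (i, j), the minimum total weight of any directed path from i to j (possibly empty when i = j).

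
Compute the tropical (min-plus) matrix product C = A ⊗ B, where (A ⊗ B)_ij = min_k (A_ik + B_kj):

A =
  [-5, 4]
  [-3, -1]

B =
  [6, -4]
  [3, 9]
A ⊗ B =
  [1, -9]
  [2, -7]

Apply the min-plus product entry-by-entry:
  C[0][0] = min over k of (A[0][0] + B[0][0] = -5 + 6 = 1, A[0][1] + B[1][0] = 4 + 3 = 7) = 1 (attained at k = 0)
  C[0][1] = min over k of (A[0][0] + B[0][1] = -5 + -4 = -9, A[0][1] + B[1][1] = 4 + 9 = 13) = -9 (attained at k = 0)
  C[1][0] = min over k of (A[1][0] + B[0][0] = -3 + 6 = 3, A[1][1] + B[1][0] = -1 + 3 = 2) = 2 (attained at k = 1)
  C[1][1] = min over k of (A[1][0] + B[0][1] = -3 + -4 = -7, A[1][1] + B[1][1] = -1 + 9 = 8) = -7 (attained at k = 0)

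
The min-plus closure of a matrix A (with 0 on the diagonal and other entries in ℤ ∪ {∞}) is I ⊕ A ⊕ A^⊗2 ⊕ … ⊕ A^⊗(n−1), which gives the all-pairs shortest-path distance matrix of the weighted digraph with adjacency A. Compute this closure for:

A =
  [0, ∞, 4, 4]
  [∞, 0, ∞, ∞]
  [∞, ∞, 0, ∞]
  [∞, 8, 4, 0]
Closure =
  [0, 12, 4, 4]
  [∞, 0, ∞, ∞]
  [∞, ∞, 0, ∞]
  [∞, 8, 4, 0]

This is the Floyd-Warshall all-pairs shortest-path computation. For each intermediate vertex k = 0, 1, …, 3, update dist[i][j] ← min(dist[i][j], dist[i][k] + dist[k][j]). The final matrix gives, for each (i, j), the minimum total weight of any directed path from i to j (possibly empty when i = j).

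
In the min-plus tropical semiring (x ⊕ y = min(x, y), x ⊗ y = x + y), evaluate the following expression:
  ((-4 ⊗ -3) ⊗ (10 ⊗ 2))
((-4 ⊗ -3) ⊗ (10 ⊗ 2)) = 5

Expand innermost to outermost. Recall ⊕ takes the minimum of its arguments and ⊗ takes their sum. Working out the expression ((-4 ⊗ -3) ⊗ (10 ⊗ 2)) gives 5.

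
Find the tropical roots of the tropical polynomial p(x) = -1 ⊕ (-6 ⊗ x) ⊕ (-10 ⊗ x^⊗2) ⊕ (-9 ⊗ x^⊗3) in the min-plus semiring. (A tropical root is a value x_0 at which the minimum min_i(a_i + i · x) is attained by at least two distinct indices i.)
Roots: {-1, 4, 5}

Each tropical root is a break point of the lower envelope of the lines y = a_i + i · x (there are 4 lines, with slopes 0, 1, ..., 3). Only the lines that attain the minimum somewhere contribute to roots; other lines are dominated. Here the surviving (envelope) indices are i = 3, i = 2, i = 1, i = 0.
Intersections between consecutive envelope lines give the roots: for adjacent envelope indices i < j the intersection is x = (a_i − a_j) / (j − i). Reading off the sorted break points: {-1, 4, 5}.
Verification: at each break x_0, at least two indices attain the minimum of min_i(a_i + i · x_0).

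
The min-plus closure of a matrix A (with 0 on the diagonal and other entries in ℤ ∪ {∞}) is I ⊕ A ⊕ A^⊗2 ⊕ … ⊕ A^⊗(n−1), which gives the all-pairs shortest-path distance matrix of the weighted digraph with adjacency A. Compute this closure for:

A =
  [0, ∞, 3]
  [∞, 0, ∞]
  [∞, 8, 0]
Closure =
  [0, 11, 3]
  [∞, 0, ∞]
  [∞, 8, 0]

This is the Floyd-Warshall all-pairs shortest-path computation. For each intermediate vertex k = 0, 1, …, 2, update dist[i][j] ← min(dist[i][j], dist[i][k] + dist[k][j]). The final matrix gives, for each (i, j), the minimum total weight of any directed path from i to j (possibly empty when i = j).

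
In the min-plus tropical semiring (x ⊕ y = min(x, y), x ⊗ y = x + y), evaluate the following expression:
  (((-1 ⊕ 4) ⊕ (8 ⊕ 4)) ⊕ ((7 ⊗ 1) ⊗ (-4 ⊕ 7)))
(((-1 ⊕ 4) ⊕ (8 ⊕ 4)) ⊕ ((7 ⊗ 1) ⊗ (-4 ⊕ 7))) = -1

Expand innermost to outermost. Recall ⊕ takes the minimum of its arguments and ⊗ takes their sum. Working out the expression (((-1 ⊕ 4) ⊕ (8 ⊕ 4)) ⊕ ((7 ⊗ 1) ⊗ (-4 ⊕ 7))) gives -1.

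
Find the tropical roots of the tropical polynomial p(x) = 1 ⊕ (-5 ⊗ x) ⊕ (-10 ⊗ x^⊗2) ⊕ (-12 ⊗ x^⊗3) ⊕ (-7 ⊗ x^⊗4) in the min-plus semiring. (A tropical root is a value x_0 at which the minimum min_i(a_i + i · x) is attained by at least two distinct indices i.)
Roots: {-5, 2, 5, 6}

Each tropical root is a break point of the lower envelope of the lines y = a_i + i · x (there are 5 lines, with slopes 0, 1, ..., 4). Only the lines that attain the minimum somewhere contribute to roots; other lines are dominated. Here the surviving (envelope) indices are i = 4, i = 3, i = 2, i = 1, i = 0.
Intersections between consecutive envelope lines give the roots: for adjacent envelope indices i < j the intersection is x = (a_i − a_j) / (j − i). Reading off the sorted break points: {-5, 2, 5, 6}.
Verification: at each break x_0, at least two indices attain the minimum of min_i(a_i + i · x_0).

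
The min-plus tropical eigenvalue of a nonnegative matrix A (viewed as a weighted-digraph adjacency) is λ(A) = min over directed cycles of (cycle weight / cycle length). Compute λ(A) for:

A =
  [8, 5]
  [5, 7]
λ(A) = 5

Enumerate directed cycles and compute their means (weight / length). Sample:
  cycle 0 → 0: weight = 8, length = 1, mean = 8/1 ≈ 8.000
  cycle 1 → 1: weight = 7, length = 1, mean = 7/1 ≈ 7.000
  cycle 0 → 1 → 0: weight = 10, length = 2, mean = 10/2 ≈ 5.000
  cycle 1 → 0 → 1: weight = 10, length = 2, mean = 10/2 ≈ 5.000
Minimum mean = 5.000, attained e.g. along the cycle 0 → 1 → 0 with weight 10 and length 2. So λ(A) = 10/2 = 5.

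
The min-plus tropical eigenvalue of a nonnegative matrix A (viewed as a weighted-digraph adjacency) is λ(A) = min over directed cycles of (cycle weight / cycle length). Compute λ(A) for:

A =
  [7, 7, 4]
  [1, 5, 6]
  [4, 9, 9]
λ(A) = 4

Enumerate directed cycles and compute their means (weight / length). Sample:
  cycle 0 → 0: weight = 7, length = 1, mean = 7/1 ≈ 7.000
  cycle 1 → 1: weight = 5, length = 1, mean = 5/1 ≈ 5.000
  cycle 2 → 2: weight = 9, length = 1, mean = 9/1 ≈ 9.000
  cycle 0 → 1 → 0: weight = 8, length = 2, mean = 8/2 ≈ 4.000
  cycle 0 → 2 → 0: weight = 8, length = 2, mean = 8/2 ≈ 4.000
  cycle 1 → 0 → 1: weight = 8, length = 2, mean = 8/2 ≈ 4.000
Minimum mean = 4.000, attained e.g. along the cycle 0 → 1 → 0 with weight 8 and length 2. So λ(A) = 8/2 = 4.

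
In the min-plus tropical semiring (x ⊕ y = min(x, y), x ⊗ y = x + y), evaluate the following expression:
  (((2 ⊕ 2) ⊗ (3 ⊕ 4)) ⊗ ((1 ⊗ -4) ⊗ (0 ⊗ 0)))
(((2 ⊕ 2) ⊗ (3 ⊕ 4)) ⊗ ((1 ⊗ -4) ⊗ (0 ⊗ 0))) = 2

Expand innermost to outermost. Recall ⊕ takes the minimum of its arguments and ⊗ takes their sum. Working out the expression (((2 ⊕ 2) ⊗ (3 ⊕ 4)) ⊗ ((1 ⊗ -4) ⊗ (0 ⊗ 0))) gives 2.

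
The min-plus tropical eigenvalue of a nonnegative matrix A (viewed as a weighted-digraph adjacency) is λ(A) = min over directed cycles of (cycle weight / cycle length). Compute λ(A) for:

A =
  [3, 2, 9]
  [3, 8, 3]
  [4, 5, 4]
λ(A) = 5/2

Enumerate directed cycles and compute their means (weight / length). Sample:
  cycle 0 → 0: weight = 3, length = 1, mean = 3/1 ≈ 3.000
  cycle 1 → 1: weight = 8, length = 1, mean = 8/1 ≈ 8.000
  cycle 2 → 2: weight = 4, length = 1, mean = 4/1 ≈ 4.000
  cycle 0 → 1 → 0: weight = 5, length = 2, mean = 5/2 ≈ 2.500
  cycle 0 → 2 → 0: weight = 13, length = 2, mean = 13/2 ≈ 6.500
  cycle 1 → 0 → 1: weight = 5, length = 2, mean = 5/2 ≈ 2.500
Minimum mean = 2.500, attained e.g. along the cycle 0 → 1 → 0 with weight 5 and length 2. So λ(A) = 5/2 = 5/2.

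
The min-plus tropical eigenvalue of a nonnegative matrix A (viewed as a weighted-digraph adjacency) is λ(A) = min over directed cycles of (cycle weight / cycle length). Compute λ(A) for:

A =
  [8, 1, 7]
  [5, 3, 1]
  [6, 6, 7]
λ(A) = 8/3

Enumerate directed cycles and compute their means (weight / length). Sample:
  cycle 0 → 0: weight = 8, length = 1, mean = 8/1 ≈ 8.000
  cycle 1 → 1: weight = 3, length = 1, mean = 3/1 ≈ 3.000
  cycle 2 → 2: weight = 7, length = 1, mean = 7/1 ≈ 7.000
  cycle 0 → 1 → 0: weight = 6, length = 2, mean = 6/2 ≈ 3.000
  cycle 0 → 2 → 0: weight = 13, length = 2, mean = 13/2 ≈ 6.500
  cycle 1 → 0 → 1: weight = 6, length = 2, mean = 6/2 ≈ 3.000
Minimum mean = 2.667, attained e.g. along the cycle 0 → 1 → 2 → 0 with weight 8 and length 3. So λ(A) = 8/3 = 8/3.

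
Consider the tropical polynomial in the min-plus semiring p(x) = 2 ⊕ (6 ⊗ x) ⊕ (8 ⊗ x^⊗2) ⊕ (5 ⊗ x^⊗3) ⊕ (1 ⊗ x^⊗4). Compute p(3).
p(3) = 2

A tropical monomial a ⊗ x^⊗i evaluates to a + i · x. Evaluating each term at x = 3:
  Term 0 contributes 2 + 0 · 3 = 2
  Term 1 contributes 6 + 1 · 3 = 9
  Term 2 contributes 8 + 2 · 3 = 14
  Term 3 contributes 5 + 3 · 3 = 14
  Term 4 contributes 1 + 4 · 3 = 13
p(3) = ⊕ of these = min[2, 9, 14, 14, 13] = 2.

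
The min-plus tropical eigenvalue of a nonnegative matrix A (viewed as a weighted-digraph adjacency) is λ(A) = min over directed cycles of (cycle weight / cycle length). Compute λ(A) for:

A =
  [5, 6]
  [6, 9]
λ(A) = 5

Enumerate directed cycles and compute their means (weight / length). Sample:
  cycle 0 → 0: weight = 5, length = 1, mean = 5/1 ≈ 5.000
  cycle 1 → 1: weight = 9, length = 1, mean = 9/1 ≈ 9.000
  cycle 0 → 1 → 0: weight = 12, length = 2, mean = 12/2 ≈ 6.000
  cycle 1 → 0 → 1: weight = 12, length = 2, mean = 12/2 ≈ 6.000
Minimum mean = 5.000, attained e.g. along the cycle 0 → 0 with weight 5 and length 1. So λ(A) = 5/1 = 5.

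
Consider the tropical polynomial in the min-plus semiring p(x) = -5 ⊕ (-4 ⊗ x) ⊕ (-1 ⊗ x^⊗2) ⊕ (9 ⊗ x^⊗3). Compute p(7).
p(7) = -5

A tropical monomial a ⊗ x^⊗i evaluates to a + i · x. Evaluating each term at x = 7:
  Term 0 contributes -5 + 0 · 7 = -5
  Term 1 contributes -4 + 1 · 7 = 3
  Term 2 contributes -1 + 2 · 7 = 13
  Term 3 contributes 9 + 3 · 7 = 30
p(7) = ⊕ of these = min[-5, 3, 13, 30] = -5.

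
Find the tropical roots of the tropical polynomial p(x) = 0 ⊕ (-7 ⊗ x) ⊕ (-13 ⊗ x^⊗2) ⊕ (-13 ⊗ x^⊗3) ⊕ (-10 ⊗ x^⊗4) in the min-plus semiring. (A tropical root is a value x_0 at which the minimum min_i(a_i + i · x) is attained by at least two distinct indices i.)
Roots: {-3, 0, 6, 7}

Each tropical root is a break point of the lower envelope of the lines y = a_i + i · x (there are 5 lines, with slopes 0, 1, ..., 4). Only the lines that attain the minimum somewhere contribute to roots; other lines are dominated. Here the surviving (envelope) indices are i = 4, i = 3, i = 2, i = 1, i = 0.
Intersections between consecutive envelope lines give the roots: for adjacent envelope indices i < j the intersection is x = (a_i − a_j) / (j − i). Reading off the sorted break points: {-3, 0, 6, 7}.
Verification: at each break x_0, at least two indices attain the minimum of min_i(a_i + i · x_0).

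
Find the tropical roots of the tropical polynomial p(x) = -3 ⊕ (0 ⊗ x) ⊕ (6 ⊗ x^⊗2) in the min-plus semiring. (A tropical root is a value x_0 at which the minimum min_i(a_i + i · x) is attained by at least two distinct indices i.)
Roots: {-6, -3}

Each tropical root is a break point of the lower envelope of the lines y = a_i + i · x (there are 3 lines, with slopes 0, 1, ..., 2). Only the lines that attain the minimum somewhere contribute to roots; other lines are dominated. Here the surviving (envelope) indices are i = 2, i = 1, i = 0.
Intersections between consecutive envelope lines give the roots: for adjacent envelope indices i < j the intersection is x = (a_i − a_j) / (j − i). Reading off the sorted break points: {-6, -3}.
Verification: at each break x_0, at least two indices attain the minimum of min_i(a_i + i · x_0).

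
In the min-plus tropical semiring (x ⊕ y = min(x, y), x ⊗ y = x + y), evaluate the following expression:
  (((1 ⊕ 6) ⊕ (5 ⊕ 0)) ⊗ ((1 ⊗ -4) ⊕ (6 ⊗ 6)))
(((1 ⊕ 6) ⊕ (5 ⊕ 0)) ⊗ ((1 ⊗ -4) ⊕ (6 ⊗ 6))) = -3

Expand innermost to outermost. Recall ⊕ takes the minimum of its arguments and ⊗ takes their sum. Working out the expression (((1 ⊕ 6) ⊕ (5 ⊕ 0)) ⊗ ((1 ⊗ -4) ⊕ (6 ⊗ 6))) gives -3.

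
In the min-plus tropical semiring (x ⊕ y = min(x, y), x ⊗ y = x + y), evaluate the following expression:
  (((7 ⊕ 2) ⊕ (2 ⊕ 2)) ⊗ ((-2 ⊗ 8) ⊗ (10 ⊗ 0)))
(((7 ⊕ 2) ⊕ (2 ⊕ 2)) ⊗ ((-2 ⊗ 8) ⊗ (10 ⊗ 0))) = 18

Expand innermost to outermost. Recall ⊕ takes the minimum of its arguments and ⊗ takes their sum. Working out the expression (((7 ⊕ 2) ⊕ (2 ⊕ 2)) ⊗ ((-2 ⊗ 8) ⊗ (10 ⊗ 0))) gives 18.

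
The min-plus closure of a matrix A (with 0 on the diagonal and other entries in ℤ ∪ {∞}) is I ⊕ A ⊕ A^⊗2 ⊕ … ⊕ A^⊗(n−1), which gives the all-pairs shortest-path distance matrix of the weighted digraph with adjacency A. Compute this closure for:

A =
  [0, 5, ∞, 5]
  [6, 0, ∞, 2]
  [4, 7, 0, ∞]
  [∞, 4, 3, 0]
Closure =
  [0, 5, 8, 5]
  [6, 0, 5, 2]
  [4, 7, 0, 9]
  [7, 4, 3, 0]

This is the Floyd-Warshall all-pairs shortest-path computation. For each intermediate vertex k = 0, 1, …, 3, update dist[i][j] ← min(dist[i][j], dist[i][k] + dist[k][j]). The final matrix gives, for each (i, j), the minimum total weight of any directed path from i to j (possibly empty when i = j).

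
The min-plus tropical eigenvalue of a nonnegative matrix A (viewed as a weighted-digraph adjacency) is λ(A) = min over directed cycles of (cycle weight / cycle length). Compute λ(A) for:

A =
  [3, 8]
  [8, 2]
λ(A) = 2

Enumerate directed cycles and compute their means (weight / length). Sample:
  cycle 0 → 0: weight = 3, length = 1, mean = 3/1 ≈ 3.000
  cycle 1 → 1: weight = 2, length = 1, mean = 2/1 ≈ 2.000
  cycle 0 → 1 → 0: weight = 16, length = 2, mean = 16/2 ≈ 8.000
  cycle 1 → 0 → 1: weight = 16, length = 2, mean = 16/2 ≈ 8.000
Minimum mean = 2.000, attained e.g. along the cycle 1 → 1 with weight 2 and length 1. So λ(A) = 2/1 = 2.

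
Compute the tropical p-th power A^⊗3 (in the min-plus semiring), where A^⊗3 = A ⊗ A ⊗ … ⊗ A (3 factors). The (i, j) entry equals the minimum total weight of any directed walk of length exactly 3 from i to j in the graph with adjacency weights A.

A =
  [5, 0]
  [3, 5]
A^⊗3 =
  [8, 3]
  [6, 8]

Each entry (A^⊗3)_ij equals the minimum over all length-3 walks i = v_0 → v_1 → … → v_3 = j of Σ_t A[v_t][v_{t+1}]. For example, for (i, j) = (0, 1) we minimise over 4 possible intermediate vertex sequences; the minimum is 3, attained along the walk 0 → 1 → 0 → 1.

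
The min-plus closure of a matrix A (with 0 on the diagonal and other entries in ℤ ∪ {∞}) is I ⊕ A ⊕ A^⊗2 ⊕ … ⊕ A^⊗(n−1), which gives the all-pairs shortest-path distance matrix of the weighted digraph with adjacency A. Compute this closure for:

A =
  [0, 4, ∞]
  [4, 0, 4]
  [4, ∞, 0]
Closure =
  [0, 4, 8]
  [4, 0, 4]
  [4, 8, 0]

This is the Floyd-Warshall all-pairs shortest-path computation. For each intermediate vertex k = 0, 1, …, 2, update dist[i][j] ← min(dist[i][j], dist[i][k] + dist[k][j]). The final matrix gives, for each (i, j), the minimum total weight of any directed path from i to j (possibly empty when i = j).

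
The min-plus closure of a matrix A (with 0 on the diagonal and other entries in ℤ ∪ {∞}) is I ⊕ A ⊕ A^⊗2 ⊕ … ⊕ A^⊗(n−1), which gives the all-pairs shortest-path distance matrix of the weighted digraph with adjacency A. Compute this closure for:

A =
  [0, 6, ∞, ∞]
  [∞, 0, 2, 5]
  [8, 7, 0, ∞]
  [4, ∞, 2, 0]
Closure =
  [0, 6, 8, 11]
  [9, 0, 2, 5]
  [8, 7, 0, 12]
  [4, 9, 2, 0]

This is the Floyd-Warshall all-pairs shortest-path computation. For each intermediate vertex k = 0, 1, …, 3, update dist[i][j] ← min(dist[i][j], dist[i][k] + dist[k][j]). The final matrix gives, for each (i, j), the minimum total weight of any directed path from i to j (possibly empty when i = j).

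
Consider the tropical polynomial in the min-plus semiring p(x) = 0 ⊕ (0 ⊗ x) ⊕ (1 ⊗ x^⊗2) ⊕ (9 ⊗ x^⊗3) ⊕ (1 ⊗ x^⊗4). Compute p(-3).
p(-3) = -11

A tropical monomial a ⊗ x^⊗i evaluates to a + i · x. Evaluating each term at x = -3:
  Term 0 contributes 0 + 0 · -3 = 0
  Term 1 contributes 0 + 1 · -3 = -3
  Term 2 contributes 1 + 2 · -3 = -5
  Term 3 contributes 9 + 3 · -3 = 0
  Term 4 contributes 1 + 4 · -3 = -11
p(-3) = ⊕ of these = min[0, -3, -5, 0, -11] = -11.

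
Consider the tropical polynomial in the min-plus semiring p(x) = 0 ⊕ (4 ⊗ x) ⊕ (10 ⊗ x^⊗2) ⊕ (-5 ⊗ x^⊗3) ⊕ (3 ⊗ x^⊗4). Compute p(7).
p(7) = 0

A tropical monomial a ⊗ x^⊗i evaluates to a + i · x. Evaluating each term at x = 7:
  Term 0 contributes 0 + 0 · 7 = 0
  Term 1 contributes 4 + 1 · 7 = 11
  Term 2 contributes 10 + 2 · 7 = 24
  Term 3 contributes -5 + 3 · 7 = 16
  Term 4 contributes 3 + 4 · 7 = 31
p(7) = ⊕ of these = min[0, 11, 24, 16, 31] = 0.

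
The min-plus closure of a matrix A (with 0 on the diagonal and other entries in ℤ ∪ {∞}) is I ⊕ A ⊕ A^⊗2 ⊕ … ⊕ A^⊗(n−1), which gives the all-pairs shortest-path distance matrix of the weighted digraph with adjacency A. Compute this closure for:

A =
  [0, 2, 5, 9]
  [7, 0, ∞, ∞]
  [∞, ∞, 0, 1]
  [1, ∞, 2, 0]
Closure =
  [0, 2, 5, 6]
  [7, 0, 12, 13]
  [2, 4, 0, 1]
  [1, 3, 2, 0]

This is the Floyd-Warshall all-pairs shortest-path computation. For each intermediate vertex k = 0, 1, …, 3, update dist[i][j] ← min(dist[i][j], dist[i][k] + dist[k][j]). The final matrix gives, for each (i, j), the minimum total weight of any directed path from i to j (possibly empty when i = j).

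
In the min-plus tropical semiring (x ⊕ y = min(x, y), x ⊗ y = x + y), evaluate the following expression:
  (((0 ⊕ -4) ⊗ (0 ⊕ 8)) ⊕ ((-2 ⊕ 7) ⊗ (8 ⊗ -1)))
(((0 ⊕ -4) ⊗ (0 ⊕ 8)) ⊕ ((-2 ⊕ 7) ⊗ (8 ⊗ -1))) = -4

Expand innermost to outermost. Recall ⊕ takes the minimum of its arguments and ⊗ takes their sum. Working out the expression (((0 ⊕ -4) ⊗ (0 ⊕ 8)) ⊕ ((-2 ⊕ 7) ⊗ (8 ⊗ -1))) gives -4.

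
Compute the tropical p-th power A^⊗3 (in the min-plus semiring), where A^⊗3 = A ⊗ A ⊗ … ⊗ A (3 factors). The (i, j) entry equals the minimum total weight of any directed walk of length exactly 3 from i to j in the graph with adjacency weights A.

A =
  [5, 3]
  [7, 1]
A^⊗3 =
  [11, 5]
  [9, 3]

Each entry (A^⊗3)_ij equals the minimum over all length-3 walks i = v_0 → v_1 → … → v_3 = j of Σ_t A[v_t][v_{t+1}]. For example, for (i, j) = (0, 1) we minimise over 4 possible intermediate vertex sequences; the minimum is 5, attained along the walk 0 → 1 → 1 → 1.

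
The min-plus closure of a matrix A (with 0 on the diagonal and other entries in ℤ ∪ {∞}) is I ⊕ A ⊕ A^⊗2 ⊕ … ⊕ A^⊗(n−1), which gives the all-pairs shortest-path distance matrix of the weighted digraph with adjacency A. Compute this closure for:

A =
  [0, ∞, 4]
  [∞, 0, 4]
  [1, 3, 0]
Closure =
  [0, 7, 4]
  [5, 0, 4]
  [1, 3, 0]

This is the Floyd-Warshall all-pairs shortest-path computation. For each intermediate vertex k = 0, 1, …, 2, update dist[i][j] ← min(dist[i][j], dist[i][k] + dist[k][j]). The final matrix gives, for each (i, j), the minimum total weight of any directed path from i to j (possibly empty when i = j).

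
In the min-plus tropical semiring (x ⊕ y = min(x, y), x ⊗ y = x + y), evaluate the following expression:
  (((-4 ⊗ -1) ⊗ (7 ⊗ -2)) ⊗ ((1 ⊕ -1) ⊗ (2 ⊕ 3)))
(((-4 ⊗ -1) ⊗ (7 ⊗ -2)) ⊗ ((1 ⊕ -1) ⊗ (2 ⊕ 3))) = 1

Expand innermost to outermost. Recall ⊕ takes the minimum of its arguments and ⊗ takes their sum. Working out the expression (((-4 ⊗ -1) ⊗ (7 ⊗ -2)) ⊗ ((1 ⊕ -1) ⊗ (2 ⊕ 3))) gives 1.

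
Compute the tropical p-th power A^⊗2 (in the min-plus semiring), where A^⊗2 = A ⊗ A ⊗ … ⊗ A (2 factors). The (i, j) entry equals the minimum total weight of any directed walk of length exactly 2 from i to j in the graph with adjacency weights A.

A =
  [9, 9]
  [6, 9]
A^⊗2 =
  [15, 18]
  [15, 15]

Each entry (A^⊗2)_ij equals the minimum over all length-2 walks i = v_0 → v_1 → … → v_2 = j of Σ_t A[v_t][v_{t+1}]. For example, for (i, j) = (0, 1) we minimise over 2 possible intermediate vertex sequences; the minimum is 18, attained along the walk 0 → 0 → 1.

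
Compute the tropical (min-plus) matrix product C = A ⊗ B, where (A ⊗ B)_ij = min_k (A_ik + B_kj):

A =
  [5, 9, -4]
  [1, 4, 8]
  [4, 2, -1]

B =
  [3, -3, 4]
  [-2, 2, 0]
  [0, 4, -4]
A ⊗ B =
  [-4, 0, -8]
  [2, -2, 4]
  [-1, 1, -5]

Apply the min-plus product entry-by-entry:
  C[0][0] = min over k of (A[0][0] + B[0][0] = 5 + 3 = 8, A[0][1] + B[1][0] = 9 + -2 = 7, A[0][2] + B[2][0] = -4 + 0 = -4) = -4 (attained at k = 2)
  C[0][1] = min over k of (A[0][0] + B[0][1] = 5 + -3 = 2, A[0][1] + B[1][1] = 9 + 2 = 11, A[0][2] + B[2][1] = -4 + 4 = 0) = 0 (attained at k = 2)
  C[0][2] = min over k of (A[0][0] + B[0][2] = 5 + 4 = 9, A[0][1] + B[1][2] = 9 + 0 = 9, A[0][2] + B[2][2] = -4 + -4 = -8) = -8 (attained at k = 2)
  C[1][0] = min over k of (A[1][0] + B[0][0] = 1 + 3 = 4, A[1][1] + B[1][0] = 4 + -2 = 2, A[1][2] + B[2][0] = 8 + 0 = 8) = 2 (attained at k = 1)
  C[1][1] = min over k of (A[1][0] + B[0][1] = 1 + -3 = -2, A[1][1] + B[1][1] = 4 + 2 = 6, A[1][2] + B[2][1] = 8 + 4 = 12) = -2 (attained at k = 0)
  C[1][2] = min over k of (A[1][0] + B[0][2] = 1 + 4 = 5, A[1][1] + B[1][2] = 4 + 0 = 4, A[1][2] + B[2][2] = 8 + -4 = 4) = 4 (attained at k = 1)
  C[2][0] = min over k of (A[2][0] + B[0][0] = 4 + 3 = 7, A[2][1] + B[1][0] = 2 + -2 = 0, A[2][2] + B[2][0] = -1 + 0 = -1) = -1 (attained at k = 2)
  C[2][1] = min over k of (A[2][0] + B[0][1] = 4 + -3 = 1, A[2][1] + B[1][1] = 2 + 2 = 4, A[2][2] + B[2][1] = -1 + 4 = 3) = 1 (attained at k = 0)
  C[2][2] = min over k of (A[2][0] + B[0][2] = 4 + 4 = 8, A[2][1] + B[1][2] = 2 + 0 = 2, A[2][2] + B[2][2] = -1 + -4 = -5) = -5 (attained at k = 2)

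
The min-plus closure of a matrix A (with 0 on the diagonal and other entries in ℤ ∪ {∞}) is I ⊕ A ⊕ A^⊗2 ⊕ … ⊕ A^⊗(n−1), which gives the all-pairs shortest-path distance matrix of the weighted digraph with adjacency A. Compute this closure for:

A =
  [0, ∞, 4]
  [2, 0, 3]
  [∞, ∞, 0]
Closure =
  [0, ∞, 4]
  [2, 0, 3]
  [∞, ∞, 0]

This is the Floyd-Warshall all-pairs shortest-path computation. For each intermediate vertex k = 0, 1, …, 2, update dist[i][j] ← min(dist[i][j], dist[i][k] + dist[k][j]). The final matrix gives, for each (i, j), the minimum total weight of any directed path from i to j (possibly empty when i = j).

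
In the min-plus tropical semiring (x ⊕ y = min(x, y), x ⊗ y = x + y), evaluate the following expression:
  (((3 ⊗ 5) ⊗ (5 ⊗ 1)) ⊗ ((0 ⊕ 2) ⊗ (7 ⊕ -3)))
(((3 ⊗ 5) ⊗ (5 ⊗ 1)) ⊗ ((0 ⊕ 2) ⊗ (7 ⊕ -3))) = 11

Expand innermost to outermost. Recall ⊕ takes the minimum of its arguments and ⊗ takes their sum. Working out the expression (((3 ⊗ 5) ⊗ (5 ⊗ 1)) ⊗ ((0 ⊕ 2) ⊗ (7 ⊕ -3))) gives 11.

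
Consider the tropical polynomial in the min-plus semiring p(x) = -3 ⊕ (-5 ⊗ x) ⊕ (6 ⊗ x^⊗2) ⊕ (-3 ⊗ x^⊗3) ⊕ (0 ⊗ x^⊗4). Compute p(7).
p(7) = -3

A tropical monomial a ⊗ x^⊗i evaluates to a + i · x. Evaluating each term at x = 7:
  Term 0 contributes -3 + 0 · 7 = -3
  Term 1 contributes -5 + 1 · 7 = 2
  Term 2 contributes 6 + 2 · 7 = 20
  Term 3 contributes -3 + 3 · 7 = 18
  Term 4 contributes 0 + 4 · 7 = 28
p(7) = ⊕ of these = min[-3, 2, 20, 18, 28] = -3.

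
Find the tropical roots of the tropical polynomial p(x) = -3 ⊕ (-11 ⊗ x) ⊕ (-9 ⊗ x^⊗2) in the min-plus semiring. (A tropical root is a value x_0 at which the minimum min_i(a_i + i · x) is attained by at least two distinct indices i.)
Roots: {-2, 8}

Each tropical root is a break point of the lower envelope of the lines y = a_i + i · x (there are 3 lines, with slopes 0, 1, ..., 2). Only the lines that attain the minimum somewhere contribute to roots; other lines are dominated. Here the surviving (envelope) indices are i = 2, i = 1, i = 0.
Intersections between consecutive envelope lines give the roots: for adjacent envelope indices i < j the intersection is x = (a_i − a_j) / (j − i). Reading off the sorted break points: {-2, 8}.
Verification: at each break x_0, at least two indices attain the minimum of min_i(a_i + i · x_0).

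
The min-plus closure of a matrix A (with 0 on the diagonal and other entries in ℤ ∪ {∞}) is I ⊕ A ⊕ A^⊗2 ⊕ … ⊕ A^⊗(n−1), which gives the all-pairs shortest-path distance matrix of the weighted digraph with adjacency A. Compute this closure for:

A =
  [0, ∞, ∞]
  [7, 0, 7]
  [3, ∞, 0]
Closure =
  [0, ∞, ∞]
  [7, 0, 7]
  [3, ∞, 0]

This is the Floyd-Warshall all-pairs shortest-path computation. For each intermediate vertex k = 0, 1, …, 2, update dist[i][j] ← min(dist[i][j], dist[i][k] + dist[k][j]). The final matrix gives, for each (i, j), the minimum total weight of any directed path from i to j (possibly empty when i = j).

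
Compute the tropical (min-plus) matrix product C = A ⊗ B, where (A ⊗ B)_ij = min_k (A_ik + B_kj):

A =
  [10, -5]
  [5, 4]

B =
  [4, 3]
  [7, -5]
A ⊗ B =
  [2, -10]
  [9, -1]

Apply the min-plus product entry-by-entry:
  C[0][0] = min over k of (A[0][0] + B[0][0] = 10 + 4 = 14, A[0][1] + B[1][0] = -5 + 7 = 2) = 2 (attained at k = 1)
  C[0][1] = min over k of (A[0][0] + B[0][1] = 10 + 3 = 13, A[0][1] + B[1][1] = -5 + -5 = -10) = -10 (attained at k = 1)
  C[1][0] = min over k of (A[1][0] + B[0][0] = 5 + 4 = 9, A[1][1] + B[1][0] = 4 + 7 = 11) = 9 (attained at k = 0)
  C[1][1] = min over k of (A[1][0] + B[0][1] = 5 + 3 = 8, A[1][1] + B[1][1] = 4 + -5 = -1) = -1 (attained at k = 1)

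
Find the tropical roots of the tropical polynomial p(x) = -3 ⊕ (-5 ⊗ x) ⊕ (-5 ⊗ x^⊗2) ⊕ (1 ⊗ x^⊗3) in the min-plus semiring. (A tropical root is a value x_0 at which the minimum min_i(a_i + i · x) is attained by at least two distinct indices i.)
Roots: {-6, 0, 2}

Each tropical root is a break point of the lower envelope of the lines y = a_i + i · x (there are 4 lines, with slopes 0, 1, ..., 3). Only the lines that attain the minimum somewhere contribute to roots; other lines are dominated. Here the surviving (envelope) indices are i = 3, i = 2, i = 1, i = 0.
Intersections between consecutive envelope lines give the roots: for adjacent envelope indices i < j the intersection is x = (a_i − a_j) / (j − i). Reading off the sorted break points: {-6, 0, 2}.
Verification: at each break x_0, at least two indices attain the minimum of min_i(a_i + i · x_0).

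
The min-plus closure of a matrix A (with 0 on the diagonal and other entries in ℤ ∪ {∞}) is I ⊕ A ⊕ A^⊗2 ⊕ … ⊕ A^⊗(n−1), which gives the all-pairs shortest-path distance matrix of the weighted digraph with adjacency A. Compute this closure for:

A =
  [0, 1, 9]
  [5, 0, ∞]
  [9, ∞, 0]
Closure =
  [0, 1, 9]
  [5, 0, 14]
  [9, 10, 0]

This is the Floyd-Warshall all-pairs shortest-path computation. For each intermediate vertex k = 0, 1, …, 2, update dist[i][j] ← min(dist[i][j], dist[i][k] + dist[k][j]). The final matrix gives, for each (i, j), the minimum total weight of any directed path from i to j (possibly empty when i = j).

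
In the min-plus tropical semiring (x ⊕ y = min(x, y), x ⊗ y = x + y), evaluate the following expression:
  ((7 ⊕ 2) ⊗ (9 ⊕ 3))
((7 ⊕ 2) ⊗ (9 ⊕ 3)) = 5

Expand innermost to outermost. Recall ⊕ takes the minimum of its arguments and ⊗ takes their sum. Working out the expression ((7 ⊕ 2) ⊗ (9 ⊕ 3)) gives 5.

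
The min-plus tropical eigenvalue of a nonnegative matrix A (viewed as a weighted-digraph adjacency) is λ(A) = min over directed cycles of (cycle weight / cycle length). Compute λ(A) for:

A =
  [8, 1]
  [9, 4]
λ(A) = 4

Enumerate directed cycles and compute their means (weight / length). Sample:
  cycle 0 → 0: weight = 8, length = 1, mean = 8/1 ≈ 8.000
  cycle 1 → 1: weight = 4, length = 1, mean = 4/1 ≈ 4.000
  cycle 0 → 1 → 0: weight = 10, length = 2, mean = 10/2 ≈ 5.000
  cycle 1 → 0 → 1: weight = 10, length = 2, mean = 10/2 ≈ 5.000
Minimum mean = 4.000, attained e.g. along the cycle 1 → 1 with weight 4 and length 1. So λ(A) = 4/1 = 4.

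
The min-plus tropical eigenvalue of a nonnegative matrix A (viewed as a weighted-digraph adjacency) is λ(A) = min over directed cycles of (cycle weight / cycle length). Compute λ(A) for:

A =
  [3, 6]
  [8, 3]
λ(A) = 3

Enumerate directed cycles and compute their means (weight / length). Sample:
  cycle 0 → 0: weight = 3, length = 1, mean = 3/1 ≈ 3.000
  cycle 1 → 1: weight = 3, length = 1, mean = 3/1 ≈ 3.000
  cycle 0 → 1 → 0: weight = 14, length = 2, mean = 14/2 ≈ 7.000
  cycle 1 → 0 → 1: weight = 14, length = 2, mean = 14/2 ≈ 7.000
Minimum mean = 3.000, attained e.g. along the cycle 0 → 0 with weight 3 and length 1. So λ(A) = 3/1 = 3.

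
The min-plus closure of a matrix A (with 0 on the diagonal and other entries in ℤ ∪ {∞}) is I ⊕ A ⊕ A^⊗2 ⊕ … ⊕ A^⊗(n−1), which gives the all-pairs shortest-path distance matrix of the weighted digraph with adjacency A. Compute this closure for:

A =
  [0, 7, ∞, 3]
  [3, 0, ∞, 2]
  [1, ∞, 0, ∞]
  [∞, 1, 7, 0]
Closure =
  [0, 4, 10, 3]
  [3, 0, 9, 2]
  [1, 5, 0, 4]
  [4, 1, 7, 0]

This is the Floyd-Warshall all-pairs shortest-path computation. For each intermediate vertex k = 0, 1, …, 3, update dist[i][j] ← min(dist[i][j], dist[i][k] + dist[k][j]). The final matrix gives, for each (i, j), the minimum total weight of any directed path from i to j (possibly empty when i = j).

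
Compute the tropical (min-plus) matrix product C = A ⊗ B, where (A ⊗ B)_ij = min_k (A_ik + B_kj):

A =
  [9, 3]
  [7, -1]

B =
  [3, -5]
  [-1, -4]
A ⊗ B =
  [2, -1]
  [-2, -5]

Apply the min-plus product entry-by-entry:
  C[0][0] = min over k of (A[0][0] + B[0][0] = 9 + 3 = 12, A[0][1] + B[1][0] = 3 + -1 = 2) = 2 (attained at k = 1)
  C[0][1] = min over k of (A[0][0] + B[0][1] = 9 + -5 = 4, A[0][1] + B[1][1] = 3 + -4 = -1) = -1 (attained at k = 1)
  C[1][0] = min over k of (A[1][0] + B[0][0] = 7 + 3 = 10, A[1][1] + B[1][0] = -1 + -1 = -2) = -2 (attained at k = 1)
  C[1][1] = min over k of (A[1][0] + B[0][1] = 7 + -5 = 2, A[1][1] + B[1][1] = -1 + -4 = -5) = -5 (attained at k = 1)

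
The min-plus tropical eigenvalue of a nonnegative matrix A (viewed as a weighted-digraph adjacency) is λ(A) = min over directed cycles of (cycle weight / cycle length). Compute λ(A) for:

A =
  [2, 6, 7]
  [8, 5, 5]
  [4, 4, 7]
λ(A) = 2

Enumerate directed cycles and compute their means (weight / length). Sample:
  cycle 0 → 0: weight = 2, length = 1, mean = 2/1 ≈ 2.000
  cycle 1 → 1: weight = 5, length = 1, mean = 5/1 ≈ 5.000
  cycle 2 → 2: weight = 7, length = 1, mean = 7/1 ≈ 7.000
  cycle 0 → 1 → 0: weight = 14, length = 2, mean = 14/2 ≈ 7.000
  cycle 0 → 2 → 0: weight = 11, length = 2, mean = 11/2 ≈ 5.500
  cycle 1 → 0 → 1: weight = 14, length = 2, mean = 14/2 ≈ 7.000
Minimum mean = 2.000, attained e.g. along the cycle 0 → 0 with weight 2 and length 1. So λ(A) = 2/1 = 2.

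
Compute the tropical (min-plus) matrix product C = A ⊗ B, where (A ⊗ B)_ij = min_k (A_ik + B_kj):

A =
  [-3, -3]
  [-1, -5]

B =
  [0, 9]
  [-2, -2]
A ⊗ B =
  [-5, -5]
  [-7, -7]

Apply the min-plus product entry-by-entry:
  C[0][0] = min over k of (A[0][0] + B[0][0] = -3 + 0 = -3, A[0][1] + B[1][0] = -3 + -2 = -5) = -5 (attained at k = 1)
  C[0][1] = min over k of (A[0][0] + B[0][1] = -3 + 9 = 6, A[0][1] + B[1][1] = -3 + -2 = -5) = -5 (attained at k = 1)
  C[1][0] = min over k of (A[1][0] + B[0][0] = -1 + 0 = -1, A[1][1] + B[1][0] = -5 + -2 = -7) = -7 (attained at k = 1)
  C[1][1] = min over k of (A[1][0] + B[0][1] = -1 + 9 = 8, A[1][1] + B[1][1] = -5 + -2 = -7) = -7 (attained at k = 1)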